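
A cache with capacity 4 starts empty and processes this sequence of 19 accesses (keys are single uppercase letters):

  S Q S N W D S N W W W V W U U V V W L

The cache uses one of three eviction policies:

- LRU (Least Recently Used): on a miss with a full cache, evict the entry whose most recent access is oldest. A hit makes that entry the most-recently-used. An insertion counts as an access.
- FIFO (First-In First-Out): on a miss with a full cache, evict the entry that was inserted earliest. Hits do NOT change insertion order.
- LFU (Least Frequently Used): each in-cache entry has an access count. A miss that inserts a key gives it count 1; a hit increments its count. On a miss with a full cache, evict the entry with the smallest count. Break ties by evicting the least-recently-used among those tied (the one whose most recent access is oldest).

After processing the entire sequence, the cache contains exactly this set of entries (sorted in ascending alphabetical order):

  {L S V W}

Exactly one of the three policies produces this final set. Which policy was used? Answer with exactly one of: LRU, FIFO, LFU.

Answer: LFU

Derivation:
Simulating under each policy and comparing final sets:
  LRU: final set = {L U V W} -> differs
  FIFO: final set = {L U V W} -> differs
  LFU: final set = {L S V W} -> MATCHES target
Only LFU produces the target set.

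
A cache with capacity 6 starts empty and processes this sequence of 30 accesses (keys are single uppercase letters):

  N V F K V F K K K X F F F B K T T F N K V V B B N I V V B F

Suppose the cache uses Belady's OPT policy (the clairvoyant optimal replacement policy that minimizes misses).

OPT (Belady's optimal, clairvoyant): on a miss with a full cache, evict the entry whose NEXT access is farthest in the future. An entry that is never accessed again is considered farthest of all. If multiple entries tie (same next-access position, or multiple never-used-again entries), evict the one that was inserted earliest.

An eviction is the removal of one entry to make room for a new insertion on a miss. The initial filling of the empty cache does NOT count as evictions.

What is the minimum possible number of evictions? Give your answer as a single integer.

OPT (Belady) simulation (capacity=6):
  1. access N: MISS. Cache: [N]
  2. access V: MISS. Cache: [N V]
  3. access F: MISS. Cache: [N V F]
  4. access K: MISS. Cache: [N V F K]
  5. access V: HIT. Next use of V: step 21. Cache: [N V F K]
  6. access F: HIT. Next use of F: step 11. Cache: [N V F K]
  7. access K: HIT. Next use of K: step 8. Cache: [N V F K]
  8. access K: HIT. Next use of K: step 9. Cache: [N V F K]
  9. access K: HIT. Next use of K: step 15. Cache: [N V F K]
  10. access X: MISS. Cache: [N V F K X]
  11. access F: HIT. Next use of F: step 12. Cache: [N V F K X]
  12. access F: HIT. Next use of F: step 13. Cache: [N V F K X]
  13. access F: HIT. Next use of F: step 18. Cache: [N V F K X]
  14. access B: MISS. Cache: [N V F K X B]
  15. access K: HIT. Next use of K: step 20. Cache: [N V F K X B]
  16. access T: MISS, evict X (next use: never). Cache: [N V F K B T]
  17. access T: HIT. Next use of T: never. Cache: [N V F K B T]
  18. access F: HIT. Next use of F: step 30. Cache: [N V F K B T]
  19. access N: HIT. Next use of N: step 25. Cache: [N V F K B T]
  20. access K: HIT. Next use of K: never. Cache: [N V F K B T]
  21. access V: HIT. Next use of V: step 22. Cache: [N V F K B T]
  22. access V: HIT. Next use of V: step 27. Cache: [N V F K B T]
  23. access B: HIT. Next use of B: step 24. Cache: [N V F K B T]
  24. access B: HIT. Next use of B: step 29. Cache: [N V F K B T]
  25. access N: HIT. Next use of N: never. Cache: [N V F K B T]
  26. access I: MISS, evict N (next use: never). Cache: [V F K B T I]
  27. access V: HIT. Next use of V: step 28. Cache: [V F K B T I]
  28. access V: HIT. Next use of V: never. Cache: [V F K B T I]
  29. access B: HIT. Next use of B: never. Cache: [V F K B T I]
  30. access F: HIT. Next use of F: never. Cache: [V F K B T I]
Total: 22 hits, 8 misses, 2 evictions

Answer: 2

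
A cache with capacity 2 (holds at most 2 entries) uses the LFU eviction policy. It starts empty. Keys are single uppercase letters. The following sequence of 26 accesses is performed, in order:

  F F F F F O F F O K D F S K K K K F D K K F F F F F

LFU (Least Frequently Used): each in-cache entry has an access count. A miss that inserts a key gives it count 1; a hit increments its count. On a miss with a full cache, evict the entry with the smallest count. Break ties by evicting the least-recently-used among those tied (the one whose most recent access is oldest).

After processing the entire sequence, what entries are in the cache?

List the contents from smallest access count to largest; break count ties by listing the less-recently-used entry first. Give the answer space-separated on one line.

LFU simulation (capacity=2):
  1. access F: MISS. Cache: [F(c=1)]
  2. access F: HIT, count now 2. Cache: [F(c=2)]
  3. access F: HIT, count now 3. Cache: [F(c=3)]
  4. access F: HIT, count now 4. Cache: [F(c=4)]
  5. access F: HIT, count now 5. Cache: [F(c=5)]
  6. access O: MISS. Cache: [O(c=1) F(c=5)]
  7. access F: HIT, count now 6. Cache: [O(c=1) F(c=6)]
  8. access F: HIT, count now 7. Cache: [O(c=1) F(c=7)]
  9. access O: HIT, count now 2. Cache: [O(c=2) F(c=7)]
  10. access K: MISS, evict O(c=2). Cache: [K(c=1) F(c=7)]
  11. access D: MISS, evict K(c=1). Cache: [D(c=1) F(c=7)]
  12. access F: HIT, count now 8. Cache: [D(c=1) F(c=8)]
  13. access S: MISS, evict D(c=1). Cache: [S(c=1) F(c=8)]
  14. access K: MISS, evict S(c=1). Cache: [K(c=1) F(c=8)]
  15. access K: HIT, count now 2. Cache: [K(c=2) F(c=8)]
  16. access K: HIT, count now 3. Cache: [K(c=3) F(c=8)]
  17. access K: HIT, count now 4. Cache: [K(c=4) F(c=8)]
  18. access F: HIT, count now 9. Cache: [K(c=4) F(c=9)]
  19. access D: MISS, evict K(c=4). Cache: [D(c=1) F(c=9)]
  20. access K: MISS, evict D(c=1). Cache: [K(c=1) F(c=9)]
  21. access K: HIT, count now 2. Cache: [K(c=2) F(c=9)]
  22. access F: HIT, count now 10. Cache: [K(c=2) F(c=10)]
  23. access F: HIT, count now 11. Cache: [K(c=2) F(c=11)]
  24. access F: HIT, count now 12. Cache: [K(c=2) F(c=12)]
  25. access F: HIT, count now 13. Cache: [K(c=2) F(c=13)]
  26. access F: HIT, count now 14. Cache: [K(c=2) F(c=14)]
Total: 18 hits, 8 misses, 6 evictions

Answer: K F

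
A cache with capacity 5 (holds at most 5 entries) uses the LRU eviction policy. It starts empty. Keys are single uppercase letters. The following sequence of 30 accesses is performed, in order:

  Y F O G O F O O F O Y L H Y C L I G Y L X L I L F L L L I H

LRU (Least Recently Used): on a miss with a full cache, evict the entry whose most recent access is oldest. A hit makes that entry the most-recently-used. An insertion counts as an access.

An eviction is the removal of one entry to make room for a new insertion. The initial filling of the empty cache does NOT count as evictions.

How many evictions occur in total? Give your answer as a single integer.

Answer: 7

Derivation:
LRU simulation (capacity=5):
  1. access Y: MISS. Cache (LRU->MRU): [Y]
  2. access F: MISS. Cache (LRU->MRU): [Y F]
  3. access O: MISS. Cache (LRU->MRU): [Y F O]
  4. access G: MISS. Cache (LRU->MRU): [Y F O G]
  5. access O: HIT. Cache (LRU->MRU): [Y F G O]
  6. access F: HIT. Cache (LRU->MRU): [Y G O F]
  7. access O: HIT. Cache (LRU->MRU): [Y G F O]
  8. access O: HIT. Cache (LRU->MRU): [Y G F O]
  9. access F: HIT. Cache (LRU->MRU): [Y G O F]
  10. access O: HIT. Cache (LRU->MRU): [Y G F O]
  11. access Y: HIT. Cache (LRU->MRU): [G F O Y]
  12. access L: MISS. Cache (LRU->MRU): [G F O Y L]
  13. access H: MISS, evict G. Cache (LRU->MRU): [F O Y L H]
  14. access Y: HIT. Cache (LRU->MRU): [F O L H Y]
  15. access C: MISS, evict F. Cache (LRU->MRU): [O L H Y C]
  16. access L: HIT. Cache (LRU->MRU): [O H Y C L]
  17. access I: MISS, evict O. Cache (LRU->MRU): [H Y C L I]
  18. access G: MISS, evict H. Cache (LRU->MRU): [Y C L I G]
  19. access Y: HIT. Cache (LRU->MRU): [C L I G Y]
  20. access L: HIT. Cache (LRU->MRU): [C I G Y L]
  21. access X: MISS, evict C. Cache (LRU->MRU): [I G Y L X]
  22. access L: HIT. Cache (LRU->MRU): [I G Y X L]
  23. access I: HIT. Cache (LRU->MRU): [G Y X L I]
  24. access L: HIT. Cache (LRU->MRU): [G Y X I L]
  25. access F: MISS, evict G. Cache (LRU->MRU): [Y X I L F]
  26. access L: HIT. Cache (LRU->MRU): [Y X I F L]
  27. access L: HIT. Cache (LRU->MRU): [Y X I F L]
  28. access L: HIT. Cache (LRU->MRU): [Y X I F L]
  29. access I: HIT. Cache (LRU->MRU): [Y X F L I]
  30. access H: MISS, evict Y. Cache (LRU->MRU): [X F L I H]
Total: 18 hits, 12 misses, 7 evictions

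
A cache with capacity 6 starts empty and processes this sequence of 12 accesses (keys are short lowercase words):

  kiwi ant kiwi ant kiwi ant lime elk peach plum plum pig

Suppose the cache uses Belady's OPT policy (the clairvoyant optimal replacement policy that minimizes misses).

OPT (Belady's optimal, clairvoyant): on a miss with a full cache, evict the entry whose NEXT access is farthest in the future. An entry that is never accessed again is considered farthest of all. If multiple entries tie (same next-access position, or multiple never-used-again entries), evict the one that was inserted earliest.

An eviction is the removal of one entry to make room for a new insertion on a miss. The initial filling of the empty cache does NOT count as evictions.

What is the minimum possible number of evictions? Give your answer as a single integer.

OPT (Belady) simulation (capacity=6):
  1. access kiwi: MISS. Cache: [kiwi]
  2. access ant: MISS. Cache: [kiwi ant]
  3. access kiwi: HIT. Next use of kiwi: step 5. Cache: [kiwi ant]
  4. access ant: HIT. Next use of ant: step 6. Cache: [kiwi ant]
  5. access kiwi: HIT. Next use of kiwi: never. Cache: [kiwi ant]
  6. access ant: HIT. Next use of ant: never. Cache: [kiwi ant]
  7. access lime: MISS. Cache: [kiwi ant lime]
  8. access elk: MISS. Cache: [kiwi ant lime elk]
  9. access peach: MISS. Cache: [kiwi ant lime elk peach]
  10. access plum: MISS. Cache: [kiwi ant lime elk peach plum]
  11. access plum: HIT. Next use of plum: never. Cache: [kiwi ant lime elk peach plum]
  12. access pig: MISS, evict kiwi (next use: never). Cache: [ant lime elk peach plum pig]
Total: 5 hits, 7 misses, 1 evictions

Answer: 1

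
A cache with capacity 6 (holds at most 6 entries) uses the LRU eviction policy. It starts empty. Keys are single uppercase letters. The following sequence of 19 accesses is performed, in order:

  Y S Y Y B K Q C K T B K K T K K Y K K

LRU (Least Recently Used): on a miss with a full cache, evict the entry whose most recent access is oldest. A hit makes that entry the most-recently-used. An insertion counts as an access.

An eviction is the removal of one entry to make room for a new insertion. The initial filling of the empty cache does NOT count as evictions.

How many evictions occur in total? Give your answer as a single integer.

LRU simulation (capacity=6):
  1. access Y: MISS. Cache (LRU->MRU): [Y]
  2. access S: MISS. Cache (LRU->MRU): [Y S]
  3. access Y: HIT. Cache (LRU->MRU): [S Y]
  4. access Y: HIT. Cache (LRU->MRU): [S Y]
  5. access B: MISS. Cache (LRU->MRU): [S Y B]
  6. access K: MISS. Cache (LRU->MRU): [S Y B K]
  7. access Q: MISS. Cache (LRU->MRU): [S Y B K Q]
  8. access C: MISS. Cache (LRU->MRU): [S Y B K Q C]
  9. access K: HIT. Cache (LRU->MRU): [S Y B Q C K]
  10. access T: MISS, evict S. Cache (LRU->MRU): [Y B Q C K T]
  11. access B: HIT. Cache (LRU->MRU): [Y Q C K T B]
  12. access K: HIT. Cache (LRU->MRU): [Y Q C T B K]
  13. access K: HIT. Cache (LRU->MRU): [Y Q C T B K]
  14. access T: HIT. Cache (LRU->MRU): [Y Q C B K T]
  15. access K: HIT. Cache (LRU->MRU): [Y Q C B T K]
  16. access K: HIT. Cache (LRU->MRU): [Y Q C B T K]
  17. access Y: HIT. Cache (LRU->MRU): [Q C B T K Y]
  18. access K: HIT. Cache (LRU->MRU): [Q C B T Y K]
  19. access K: HIT. Cache (LRU->MRU): [Q C B T Y K]
Total: 12 hits, 7 misses, 1 evictions

Answer: 1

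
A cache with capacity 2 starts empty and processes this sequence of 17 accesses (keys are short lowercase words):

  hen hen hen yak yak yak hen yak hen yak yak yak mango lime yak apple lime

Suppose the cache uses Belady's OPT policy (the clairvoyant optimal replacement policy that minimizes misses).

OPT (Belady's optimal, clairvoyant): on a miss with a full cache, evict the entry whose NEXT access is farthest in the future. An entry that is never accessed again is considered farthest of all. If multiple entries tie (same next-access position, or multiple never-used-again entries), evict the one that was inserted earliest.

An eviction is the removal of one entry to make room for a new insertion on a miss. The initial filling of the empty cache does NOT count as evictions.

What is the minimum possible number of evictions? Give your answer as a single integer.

Answer: 3

Derivation:
OPT (Belady) simulation (capacity=2):
  1. access hen: MISS. Cache: [hen]
  2. access hen: HIT. Next use of hen: step 3. Cache: [hen]
  3. access hen: HIT. Next use of hen: step 7. Cache: [hen]
  4. access yak: MISS. Cache: [hen yak]
  5. access yak: HIT. Next use of yak: step 6. Cache: [hen yak]
  6. access yak: HIT. Next use of yak: step 8. Cache: [hen yak]
  7. access hen: HIT. Next use of hen: step 9. Cache: [hen yak]
  8. access yak: HIT. Next use of yak: step 10. Cache: [hen yak]
  9. access hen: HIT. Next use of hen: never. Cache: [hen yak]
  10. access yak: HIT. Next use of yak: step 11. Cache: [hen yak]
  11. access yak: HIT. Next use of yak: step 12. Cache: [hen yak]
  12. access yak: HIT. Next use of yak: step 15. Cache: [hen yak]
  13. access mango: MISS, evict hen (next use: never). Cache: [yak mango]
  14. access lime: MISS, evict mango (next use: never). Cache: [yak lime]
  15. access yak: HIT. Next use of yak: never. Cache: [yak lime]
  16. access apple: MISS, evict yak (next use: never). Cache: [lime apple]
  17. access lime: HIT. Next use of lime: never. Cache: [lime apple]
Total: 12 hits, 5 misses, 3 evictions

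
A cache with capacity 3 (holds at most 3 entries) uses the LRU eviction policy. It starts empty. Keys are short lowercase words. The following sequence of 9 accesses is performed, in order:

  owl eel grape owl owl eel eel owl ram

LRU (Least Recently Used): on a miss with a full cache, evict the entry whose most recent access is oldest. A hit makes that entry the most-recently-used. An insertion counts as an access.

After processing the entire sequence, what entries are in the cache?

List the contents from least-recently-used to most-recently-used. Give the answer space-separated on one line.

LRU simulation (capacity=3):
  1. access owl: MISS. Cache (LRU->MRU): [owl]
  2. access eel: MISS. Cache (LRU->MRU): [owl eel]
  3. access grape: MISS. Cache (LRU->MRU): [owl eel grape]
  4. access owl: HIT. Cache (LRU->MRU): [eel grape owl]
  5. access owl: HIT. Cache (LRU->MRU): [eel grape owl]
  6. access eel: HIT. Cache (LRU->MRU): [grape owl eel]
  7. access eel: HIT. Cache (LRU->MRU): [grape owl eel]
  8. access owl: HIT. Cache (LRU->MRU): [grape eel owl]
  9. access ram: MISS, evict grape. Cache (LRU->MRU): [eel owl ram]
Total: 5 hits, 4 misses, 1 evictions

Answer: eel owl ram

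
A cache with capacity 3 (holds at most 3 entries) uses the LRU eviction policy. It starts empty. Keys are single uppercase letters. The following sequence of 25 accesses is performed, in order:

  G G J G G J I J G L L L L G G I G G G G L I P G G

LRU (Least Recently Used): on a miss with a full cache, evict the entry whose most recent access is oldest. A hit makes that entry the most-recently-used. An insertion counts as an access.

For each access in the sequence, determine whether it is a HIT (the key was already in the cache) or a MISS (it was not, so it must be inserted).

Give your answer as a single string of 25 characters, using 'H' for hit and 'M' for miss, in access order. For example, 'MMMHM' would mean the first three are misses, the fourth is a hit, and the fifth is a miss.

LRU simulation (capacity=3):
  1. access G: MISS. Cache (LRU->MRU): [G]
  2. access G: HIT. Cache (LRU->MRU): [G]
  3. access J: MISS. Cache (LRU->MRU): [G J]
  4. access G: HIT. Cache (LRU->MRU): [J G]
  5. access G: HIT. Cache (LRU->MRU): [J G]
  6. access J: HIT. Cache (LRU->MRU): [G J]
  7. access I: MISS. Cache (LRU->MRU): [G J I]
  8. access J: HIT. Cache (LRU->MRU): [G I J]
  9. access G: HIT. Cache (LRU->MRU): [I J G]
  10. access L: MISS, evict I. Cache (LRU->MRU): [J G L]
  11. access L: HIT. Cache (LRU->MRU): [J G L]
  12. access L: HIT. Cache (LRU->MRU): [J G L]
  13. access L: HIT. Cache (LRU->MRU): [J G L]
  14. access G: HIT. Cache (LRU->MRU): [J L G]
  15. access G: HIT. Cache (LRU->MRU): [J L G]
  16. access I: MISS, evict J. Cache (LRU->MRU): [L G I]
  17. access G: HIT. Cache (LRU->MRU): [L I G]
  18. access G: HIT. Cache (LRU->MRU): [L I G]
  19. access G: HIT. Cache (LRU->MRU): [L I G]
  20. access G: HIT. Cache (LRU->MRU): [L I G]
  21. access L: HIT. Cache (LRU->MRU): [I G L]
  22. access I: HIT. Cache (LRU->MRU): [G L I]
  23. access P: MISS, evict G. Cache (LRU->MRU): [L I P]
  24. access G: MISS, evict L. Cache (LRU->MRU): [I P G]
  25. access G: HIT. Cache (LRU->MRU): [I P G]
Total: 18 hits, 7 misses, 4 evictions

Answer: MHMHHHMHHMHHHHHMHHHHHHMMH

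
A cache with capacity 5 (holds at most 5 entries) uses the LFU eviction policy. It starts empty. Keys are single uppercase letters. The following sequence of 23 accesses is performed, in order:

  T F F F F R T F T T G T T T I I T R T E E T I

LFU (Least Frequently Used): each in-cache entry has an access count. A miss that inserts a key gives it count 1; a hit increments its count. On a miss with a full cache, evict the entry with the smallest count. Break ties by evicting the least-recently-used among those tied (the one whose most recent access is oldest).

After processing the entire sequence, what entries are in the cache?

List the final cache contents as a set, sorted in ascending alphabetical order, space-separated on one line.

Answer: E F I R T

Derivation:
LFU simulation (capacity=5):
  1. access T: MISS. Cache: [T(c=1)]
  2. access F: MISS. Cache: [T(c=1) F(c=1)]
  3. access F: HIT, count now 2. Cache: [T(c=1) F(c=2)]
  4. access F: HIT, count now 3. Cache: [T(c=1) F(c=3)]
  5. access F: HIT, count now 4. Cache: [T(c=1) F(c=4)]
  6. access R: MISS. Cache: [T(c=1) R(c=1) F(c=4)]
  7. access T: HIT, count now 2. Cache: [R(c=1) T(c=2) F(c=4)]
  8. access F: HIT, count now 5. Cache: [R(c=1) T(c=2) F(c=5)]
  9. access T: HIT, count now 3. Cache: [R(c=1) T(c=3) F(c=5)]
  10. access T: HIT, count now 4. Cache: [R(c=1) T(c=4) F(c=5)]
  11. access G: MISS. Cache: [R(c=1) G(c=1) T(c=4) F(c=5)]
  12. access T: HIT, count now 5. Cache: [R(c=1) G(c=1) F(c=5) T(c=5)]
  13. access T: HIT, count now 6. Cache: [R(c=1) G(c=1) F(c=5) T(c=6)]
  14. access T: HIT, count now 7. Cache: [R(c=1) G(c=1) F(c=5) T(c=7)]
  15. access I: MISS. Cache: [R(c=1) G(c=1) I(c=1) F(c=5) T(c=7)]
  16. access I: HIT, count now 2. Cache: [R(c=1) G(c=1) I(c=2) F(c=5) T(c=7)]
  17. access T: HIT, count now 8. Cache: [R(c=1) G(c=1) I(c=2) F(c=5) T(c=8)]
  18. access R: HIT, count now 2. Cache: [G(c=1) I(c=2) R(c=2) F(c=5) T(c=8)]
  19. access T: HIT, count now 9. Cache: [G(c=1) I(c=2) R(c=2) F(c=5) T(c=9)]
  20. access E: MISS, evict G(c=1). Cache: [E(c=1) I(c=2) R(c=2) F(c=5) T(c=9)]
  21. access E: HIT, count now 2. Cache: [I(c=2) R(c=2) E(c=2) F(c=5) T(c=9)]
  22. access T: HIT, count now 10. Cache: [I(c=2) R(c=2) E(c=2) F(c=5) T(c=10)]
  23. access I: HIT, count now 3. Cache: [R(c=2) E(c=2) I(c=3) F(c=5) T(c=10)]
Total: 17 hits, 6 misses, 1 evictions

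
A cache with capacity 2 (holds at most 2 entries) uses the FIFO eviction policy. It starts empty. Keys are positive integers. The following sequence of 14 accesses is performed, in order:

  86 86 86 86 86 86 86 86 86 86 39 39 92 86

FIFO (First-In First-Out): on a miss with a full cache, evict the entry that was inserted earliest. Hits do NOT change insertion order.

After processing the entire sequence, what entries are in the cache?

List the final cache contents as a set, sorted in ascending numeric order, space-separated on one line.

Answer: 86 92

Derivation:
FIFO simulation (capacity=2):
  1. access 86: MISS. Cache (old->new): [86]
  2. access 86: HIT. Cache (old->new): [86]
  3. access 86: HIT. Cache (old->new): [86]
  4. access 86: HIT. Cache (old->new): [86]
  5. access 86: HIT. Cache (old->new): [86]
  6. access 86: HIT. Cache (old->new): [86]
  7. access 86: HIT. Cache (old->new): [86]
  8. access 86: HIT. Cache (old->new): [86]
  9. access 86: HIT. Cache (old->new): [86]
  10. access 86: HIT. Cache (old->new): [86]
  11. access 39: MISS. Cache (old->new): [86 39]
  12. access 39: HIT. Cache (old->new): [86 39]
  13. access 92: MISS, evict 86. Cache (old->new): [39 92]
  14. access 86: MISS, evict 39. Cache (old->new): [92 86]
Total: 10 hits, 4 misses, 2 evictions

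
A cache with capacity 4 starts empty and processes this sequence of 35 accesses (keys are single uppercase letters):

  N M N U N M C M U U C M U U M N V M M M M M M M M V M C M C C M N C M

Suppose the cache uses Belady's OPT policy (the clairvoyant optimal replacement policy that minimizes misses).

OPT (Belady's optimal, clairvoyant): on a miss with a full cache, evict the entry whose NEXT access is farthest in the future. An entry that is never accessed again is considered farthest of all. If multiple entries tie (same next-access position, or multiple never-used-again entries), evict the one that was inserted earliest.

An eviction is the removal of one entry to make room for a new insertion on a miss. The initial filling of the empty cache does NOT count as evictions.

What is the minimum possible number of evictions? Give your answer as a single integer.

OPT (Belady) simulation (capacity=4):
  1. access N: MISS. Cache: [N]
  2. access M: MISS. Cache: [N M]
  3. access N: HIT. Next use of N: step 5. Cache: [N M]
  4. access U: MISS. Cache: [N M U]
  5. access N: HIT. Next use of N: step 16. Cache: [N M U]
  6. access M: HIT. Next use of M: step 8. Cache: [N M U]
  7. access C: MISS. Cache: [N M U C]
  8. access M: HIT. Next use of M: step 12. Cache: [N M U C]
  9. access U: HIT. Next use of U: step 10. Cache: [N M U C]
  10. access U: HIT. Next use of U: step 13. Cache: [N M U C]
  11. access C: HIT. Next use of C: step 28. Cache: [N M U C]
  12. access M: HIT. Next use of M: step 15. Cache: [N M U C]
  13. access U: HIT. Next use of U: step 14. Cache: [N M U C]
  14. access U: HIT. Next use of U: never. Cache: [N M U C]
  15. access M: HIT. Next use of M: step 18. Cache: [N M U C]
  16. access N: HIT. Next use of N: step 33. Cache: [N M U C]
  17. access V: MISS, evict U (next use: never). Cache: [N M C V]
  18. access M: HIT. Next use of M: step 19. Cache: [N M C V]
  19. access M: HIT. Next use of M: step 20. Cache: [N M C V]
  20. access M: HIT. Next use of M: step 21. Cache: [N M C V]
  21. access M: HIT. Next use of M: step 22. Cache: [N M C V]
  22. access M: HIT. Next use of M: step 23. Cache: [N M C V]
  23. access M: HIT. Next use of M: step 24. Cache: [N M C V]
  24. access M: HIT. Next use of M: step 25. Cache: [N M C V]
  25. access M: HIT. Next use of M: step 27. Cache: [N M C V]
  26. access V: HIT. Next use of V: never. Cache: [N M C V]
  27. access M: HIT. Next use of M: step 29. Cache: [N M C V]
  28. access C: HIT. Next use of C: step 30. Cache: [N M C V]
  29. access M: HIT. Next use of M: step 32. Cache: [N M C V]
  30. access C: HIT. Next use of C: step 31. Cache: [N M C V]
  31. access C: HIT. Next use of C: step 34. Cache: [N M C V]
  32. access M: HIT. Next use of M: step 35. Cache: [N M C V]
  33. access N: HIT. Next use of N: never. Cache: [N M C V]
  34. access C: HIT. Next use of C: never. Cache: [N M C V]
  35. access M: HIT. Next use of M: never. Cache: [N M C V]
Total: 30 hits, 5 misses, 1 evictions

Answer: 1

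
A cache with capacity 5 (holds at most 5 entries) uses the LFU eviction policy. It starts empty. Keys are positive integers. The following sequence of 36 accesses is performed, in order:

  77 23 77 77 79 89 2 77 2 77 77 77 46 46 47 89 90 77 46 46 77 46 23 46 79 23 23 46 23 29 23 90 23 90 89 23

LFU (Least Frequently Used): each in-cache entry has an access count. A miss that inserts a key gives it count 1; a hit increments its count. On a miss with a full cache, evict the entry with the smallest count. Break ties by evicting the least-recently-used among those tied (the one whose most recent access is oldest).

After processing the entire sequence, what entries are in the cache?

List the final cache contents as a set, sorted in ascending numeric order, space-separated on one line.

Answer: 23 46 77 89 90

Derivation:
LFU simulation (capacity=5):
  1. access 77: MISS. Cache: [77(c=1)]
  2. access 23: MISS. Cache: [77(c=1) 23(c=1)]
  3. access 77: HIT, count now 2. Cache: [23(c=1) 77(c=2)]
  4. access 77: HIT, count now 3. Cache: [23(c=1) 77(c=3)]
  5. access 79: MISS. Cache: [23(c=1) 79(c=1) 77(c=3)]
  6. access 89: MISS. Cache: [23(c=1) 79(c=1) 89(c=1) 77(c=3)]
  7. access 2: MISS. Cache: [23(c=1) 79(c=1) 89(c=1) 2(c=1) 77(c=3)]
  8. access 77: HIT, count now 4. Cache: [23(c=1) 79(c=1) 89(c=1) 2(c=1) 77(c=4)]
  9. access 2: HIT, count now 2. Cache: [23(c=1) 79(c=1) 89(c=1) 2(c=2) 77(c=4)]
  10. access 77: HIT, count now 5. Cache: [23(c=1) 79(c=1) 89(c=1) 2(c=2) 77(c=5)]
  11. access 77: HIT, count now 6. Cache: [23(c=1) 79(c=1) 89(c=1) 2(c=2) 77(c=6)]
  12. access 77: HIT, count now 7. Cache: [23(c=1) 79(c=1) 89(c=1) 2(c=2) 77(c=7)]
  13. access 46: MISS, evict 23(c=1). Cache: [79(c=1) 89(c=1) 46(c=1) 2(c=2) 77(c=7)]
  14. access 46: HIT, count now 2. Cache: [79(c=1) 89(c=1) 2(c=2) 46(c=2) 77(c=7)]
  15. access 47: MISS, evict 79(c=1). Cache: [89(c=1) 47(c=1) 2(c=2) 46(c=2) 77(c=7)]
  16. access 89: HIT, count now 2. Cache: [47(c=1) 2(c=2) 46(c=2) 89(c=2) 77(c=7)]
  17. access 90: MISS, evict 47(c=1). Cache: [90(c=1) 2(c=2) 46(c=2) 89(c=2) 77(c=7)]
  18. access 77: HIT, count now 8. Cache: [90(c=1) 2(c=2) 46(c=2) 89(c=2) 77(c=8)]
  19. access 46: HIT, count now 3. Cache: [90(c=1) 2(c=2) 89(c=2) 46(c=3) 77(c=8)]
  20. access 46: HIT, count now 4. Cache: [90(c=1) 2(c=2) 89(c=2) 46(c=4) 77(c=8)]
  21. access 77: HIT, count now 9. Cache: [90(c=1) 2(c=2) 89(c=2) 46(c=4) 77(c=9)]
  22. access 46: HIT, count now 5. Cache: [90(c=1) 2(c=2) 89(c=2) 46(c=5) 77(c=9)]
  23. access 23: MISS, evict 90(c=1). Cache: [23(c=1) 2(c=2) 89(c=2) 46(c=5) 77(c=9)]
  24. access 46: HIT, count now 6. Cache: [23(c=1) 2(c=2) 89(c=2) 46(c=6) 77(c=9)]
  25. access 79: MISS, evict 23(c=1). Cache: [79(c=1) 2(c=2) 89(c=2) 46(c=6) 77(c=9)]
  26. access 23: MISS, evict 79(c=1). Cache: [23(c=1) 2(c=2) 89(c=2) 46(c=6) 77(c=9)]
  27. access 23: HIT, count now 2. Cache: [2(c=2) 89(c=2) 23(c=2) 46(c=6) 77(c=9)]
  28. access 46: HIT, count now 7. Cache: [2(c=2) 89(c=2) 23(c=2) 46(c=7) 77(c=9)]
  29. access 23: HIT, count now 3. Cache: [2(c=2) 89(c=2) 23(c=3) 46(c=7) 77(c=9)]
  30. access 29: MISS, evict 2(c=2). Cache: [29(c=1) 89(c=2) 23(c=3) 46(c=7) 77(c=9)]
  31. access 23: HIT, count now 4. Cache: [29(c=1) 89(c=2) 23(c=4) 46(c=7) 77(c=9)]
  32. access 90: MISS, evict 29(c=1). Cache: [90(c=1) 89(c=2) 23(c=4) 46(c=7) 77(c=9)]
  33. access 23: HIT, count now 5. Cache: [90(c=1) 89(c=2) 23(c=5) 46(c=7) 77(c=9)]
  34. access 90: HIT, count now 2. Cache: [89(c=2) 90(c=2) 23(c=5) 46(c=7) 77(c=9)]
  35. access 89: HIT, count now 3. Cache: [90(c=2) 89(c=3) 23(c=5) 46(c=7) 77(c=9)]
  36. access 23: HIT, count now 6. Cache: [90(c=2) 89(c=3) 23(c=6) 46(c=7) 77(c=9)]
Total: 23 hits, 13 misses, 8 evictions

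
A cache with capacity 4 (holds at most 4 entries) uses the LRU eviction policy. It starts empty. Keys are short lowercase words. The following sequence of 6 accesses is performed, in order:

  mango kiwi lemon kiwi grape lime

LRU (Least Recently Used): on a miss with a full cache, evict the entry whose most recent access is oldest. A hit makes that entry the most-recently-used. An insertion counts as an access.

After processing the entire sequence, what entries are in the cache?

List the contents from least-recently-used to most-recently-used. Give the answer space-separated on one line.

LRU simulation (capacity=4):
  1. access mango: MISS. Cache (LRU->MRU): [mango]
  2. access kiwi: MISS. Cache (LRU->MRU): [mango kiwi]
  3. access lemon: MISS. Cache (LRU->MRU): [mango kiwi lemon]
  4. access kiwi: HIT. Cache (LRU->MRU): [mango lemon kiwi]
  5. access grape: MISS. Cache (LRU->MRU): [mango lemon kiwi grape]
  6. access lime: MISS, evict mango. Cache (LRU->MRU): [lemon kiwi grape lime]
Total: 1 hits, 5 misses, 1 evictions

Answer: lemon kiwi grape lime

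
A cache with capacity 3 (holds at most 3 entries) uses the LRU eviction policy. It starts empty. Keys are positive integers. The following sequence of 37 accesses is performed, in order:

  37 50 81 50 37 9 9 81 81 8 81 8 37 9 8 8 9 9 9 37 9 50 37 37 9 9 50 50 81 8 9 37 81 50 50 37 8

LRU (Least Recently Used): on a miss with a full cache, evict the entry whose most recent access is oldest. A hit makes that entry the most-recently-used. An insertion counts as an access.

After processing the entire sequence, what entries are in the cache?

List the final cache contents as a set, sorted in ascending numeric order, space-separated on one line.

Answer: 8 37 50

Derivation:
LRU simulation (capacity=3):
  1. access 37: MISS. Cache (LRU->MRU): [37]
  2. access 50: MISS. Cache (LRU->MRU): [37 50]
  3. access 81: MISS. Cache (LRU->MRU): [37 50 81]
  4. access 50: HIT. Cache (LRU->MRU): [37 81 50]
  5. access 37: HIT. Cache (LRU->MRU): [81 50 37]
  6. access 9: MISS, evict 81. Cache (LRU->MRU): [50 37 9]
  7. access 9: HIT. Cache (LRU->MRU): [50 37 9]
  8. access 81: MISS, evict 50. Cache (LRU->MRU): [37 9 81]
  9. access 81: HIT. Cache (LRU->MRU): [37 9 81]
  10. access 8: MISS, evict 37. Cache (LRU->MRU): [9 81 8]
  11. access 81: HIT. Cache (LRU->MRU): [9 8 81]
  12. access 8: HIT. Cache (LRU->MRU): [9 81 8]
  13. access 37: MISS, evict 9. Cache (LRU->MRU): [81 8 37]
  14. access 9: MISS, evict 81. Cache (LRU->MRU): [8 37 9]
  15. access 8: HIT. Cache (LRU->MRU): [37 9 8]
  16. access 8: HIT. Cache (LRU->MRU): [37 9 8]
  17. access 9: HIT. Cache (LRU->MRU): [37 8 9]
  18. access 9: HIT. Cache (LRU->MRU): [37 8 9]
  19. access 9: HIT. Cache (LRU->MRU): [37 8 9]
  20. access 37: HIT. Cache (LRU->MRU): [8 9 37]
  21. access 9: HIT. Cache (LRU->MRU): [8 37 9]
  22. access 50: MISS, evict 8. Cache (LRU->MRU): [37 9 50]
  23. access 37: HIT. Cache (LRU->MRU): [9 50 37]
  24. access 37: HIT. Cache (LRU->MRU): [9 50 37]
  25. access 9: HIT. Cache (LRU->MRU): [50 37 9]
  26. access 9: HIT. Cache (LRU->MRU): [50 37 9]
  27. access 50: HIT. Cache (LRU->MRU): [37 9 50]
  28. access 50: HIT. Cache (LRU->MRU): [37 9 50]
  29. access 81: MISS, evict 37. Cache (LRU->MRU): [9 50 81]
  30. access 8: MISS, evict 9. Cache (LRU->MRU): [50 81 8]
  31. access 9: MISS, evict 50. Cache (LRU->MRU): [81 8 9]
  32. access 37: MISS, evict 81. Cache (LRU->MRU): [8 9 37]
  33. access 81: MISS, evict 8. Cache (LRU->MRU): [9 37 81]
  34. access 50: MISS, evict 9. Cache (LRU->MRU): [37 81 50]
  35. access 50: HIT. Cache (LRU->MRU): [37 81 50]
  36. access 37: HIT. Cache (LRU->MRU): [81 50 37]
  37. access 8: MISS, evict 81. Cache (LRU->MRU): [50 37 8]
Total: 21 hits, 16 misses, 13 evictions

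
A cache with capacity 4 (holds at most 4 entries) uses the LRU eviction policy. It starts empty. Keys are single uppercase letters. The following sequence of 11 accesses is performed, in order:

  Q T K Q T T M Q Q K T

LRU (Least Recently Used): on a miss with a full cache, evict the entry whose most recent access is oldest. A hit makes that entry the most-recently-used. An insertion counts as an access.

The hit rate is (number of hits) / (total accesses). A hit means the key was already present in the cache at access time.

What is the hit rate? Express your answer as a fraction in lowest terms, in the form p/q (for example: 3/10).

LRU simulation (capacity=4):
  1. access Q: MISS. Cache (LRU->MRU): [Q]
  2. access T: MISS. Cache (LRU->MRU): [Q T]
  3. access K: MISS. Cache (LRU->MRU): [Q T K]
  4. access Q: HIT. Cache (LRU->MRU): [T K Q]
  5. access T: HIT. Cache (LRU->MRU): [K Q T]
  6. access T: HIT. Cache (LRU->MRU): [K Q T]
  7. access M: MISS. Cache (LRU->MRU): [K Q T M]
  8. access Q: HIT. Cache (LRU->MRU): [K T M Q]
  9. access Q: HIT. Cache (LRU->MRU): [K T M Q]
  10. access K: HIT. Cache (LRU->MRU): [T M Q K]
  11. access T: HIT. Cache (LRU->MRU): [M Q K T]
Total: 7 hits, 4 misses, 0 evictions

Hit rate = 7/11

Answer: 7/11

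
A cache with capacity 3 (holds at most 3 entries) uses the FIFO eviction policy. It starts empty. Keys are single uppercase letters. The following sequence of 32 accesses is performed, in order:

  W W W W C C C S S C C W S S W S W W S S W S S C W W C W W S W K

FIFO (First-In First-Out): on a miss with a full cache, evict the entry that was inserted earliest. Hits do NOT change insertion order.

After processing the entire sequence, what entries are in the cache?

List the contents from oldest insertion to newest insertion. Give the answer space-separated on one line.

FIFO simulation (capacity=3):
  1. access W: MISS. Cache (old->new): [W]
  2. access W: HIT. Cache (old->new): [W]
  3. access W: HIT. Cache (old->new): [W]
  4. access W: HIT. Cache (old->new): [W]
  5. access C: MISS. Cache (old->new): [W C]
  6. access C: HIT. Cache (old->new): [W C]
  7. access C: HIT. Cache (old->new): [W C]
  8. access S: MISS. Cache (old->new): [W C S]
  9. access S: HIT. Cache (old->new): [W C S]
  10. access C: HIT. Cache (old->new): [W C S]
  11. access C: HIT. Cache (old->new): [W C S]
  12. access W: HIT. Cache (old->new): [W C S]
  13. access S: HIT. Cache (old->new): [W C S]
  14. access S: HIT. Cache (old->new): [W C S]
  15. access W: HIT. Cache (old->new): [W C S]
  16. access S: HIT. Cache (old->new): [W C S]
  17. access W: HIT. Cache (old->new): [W C S]
  18. access W: HIT. Cache (old->new): [W C S]
  19. access S: HIT. Cache (old->new): [W C S]
  20. access S: HIT. Cache (old->new): [W C S]
  21. access W: HIT. Cache (old->new): [W C S]
  22. access S: HIT. Cache (old->new): [W C S]
  23. access S: HIT. Cache (old->new): [W C S]
  24. access C: HIT. Cache (old->new): [W C S]
  25. access W: HIT. Cache (old->new): [W C S]
  26. access W: HIT. Cache (old->new): [W C S]
  27. access C: HIT. Cache (old->new): [W C S]
  28. access W: HIT. Cache (old->new): [W C S]
  29. access W: HIT. Cache (old->new): [W C S]
  30. access S: HIT. Cache (old->new): [W C S]
  31. access W: HIT. Cache (old->new): [W C S]
  32. access K: MISS, evict W. Cache (old->new): [C S K]
Total: 28 hits, 4 misses, 1 evictions

Answer: C S K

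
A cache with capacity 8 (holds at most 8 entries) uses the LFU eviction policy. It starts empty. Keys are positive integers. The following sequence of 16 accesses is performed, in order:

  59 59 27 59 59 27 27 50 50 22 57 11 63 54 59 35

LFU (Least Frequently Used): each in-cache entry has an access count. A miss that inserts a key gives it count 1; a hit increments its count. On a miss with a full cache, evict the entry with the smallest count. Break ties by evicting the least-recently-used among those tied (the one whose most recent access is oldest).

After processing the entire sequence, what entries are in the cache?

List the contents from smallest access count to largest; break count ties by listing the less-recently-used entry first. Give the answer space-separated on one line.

LFU simulation (capacity=8):
  1. access 59: MISS. Cache: [59(c=1)]
  2. access 59: HIT, count now 2. Cache: [59(c=2)]
  3. access 27: MISS. Cache: [27(c=1) 59(c=2)]
  4. access 59: HIT, count now 3. Cache: [27(c=1) 59(c=3)]
  5. access 59: HIT, count now 4. Cache: [27(c=1) 59(c=4)]
  6. access 27: HIT, count now 2. Cache: [27(c=2) 59(c=4)]
  7. access 27: HIT, count now 3. Cache: [27(c=3) 59(c=4)]
  8. access 50: MISS. Cache: [50(c=1) 27(c=3) 59(c=4)]
  9. access 50: HIT, count now 2. Cache: [50(c=2) 27(c=3) 59(c=4)]
  10. access 22: MISS. Cache: [22(c=1) 50(c=2) 27(c=3) 59(c=4)]
  11. access 57: MISS. Cache: [22(c=1) 57(c=1) 50(c=2) 27(c=3) 59(c=4)]
  12. access 11: MISS. Cache: [22(c=1) 57(c=1) 11(c=1) 50(c=2) 27(c=3) 59(c=4)]
  13. access 63: MISS. Cache: [22(c=1) 57(c=1) 11(c=1) 63(c=1) 50(c=2) 27(c=3) 59(c=4)]
  14. access 54: MISS. Cache: [22(c=1) 57(c=1) 11(c=1) 63(c=1) 54(c=1) 50(c=2) 27(c=3) 59(c=4)]
  15. access 59: HIT, count now 5. Cache: [22(c=1) 57(c=1) 11(c=1) 63(c=1) 54(c=1) 50(c=2) 27(c=3) 59(c=5)]
  16. access 35: MISS, evict 22(c=1). Cache: [57(c=1) 11(c=1) 63(c=1) 54(c=1) 35(c=1) 50(c=2) 27(c=3) 59(c=5)]
Total: 7 hits, 9 misses, 1 evictions

Answer: 57 11 63 54 35 50 27 59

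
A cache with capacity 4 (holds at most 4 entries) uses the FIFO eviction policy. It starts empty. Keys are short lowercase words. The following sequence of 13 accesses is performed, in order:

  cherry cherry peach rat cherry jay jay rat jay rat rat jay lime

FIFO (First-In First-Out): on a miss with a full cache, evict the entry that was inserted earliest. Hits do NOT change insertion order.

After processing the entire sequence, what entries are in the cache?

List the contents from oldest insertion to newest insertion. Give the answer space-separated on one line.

FIFO simulation (capacity=4):
  1. access cherry: MISS. Cache (old->new): [cherry]
  2. access cherry: HIT. Cache (old->new): [cherry]
  3. access peach: MISS. Cache (old->new): [cherry peach]
  4. access rat: MISS. Cache (old->new): [cherry peach rat]
  5. access cherry: HIT. Cache (old->new): [cherry peach rat]
  6. access jay: MISS. Cache (old->new): [cherry peach rat jay]
  7. access jay: HIT. Cache (old->new): [cherry peach rat jay]
  8. access rat: HIT. Cache (old->new): [cherry peach rat jay]
  9. access jay: HIT. Cache (old->new): [cherry peach rat jay]
  10. access rat: HIT. Cache (old->new): [cherry peach rat jay]
  11. access rat: HIT. Cache (old->new): [cherry peach rat jay]
  12. access jay: HIT. Cache (old->new): [cherry peach rat jay]
  13. access lime: MISS, evict cherry. Cache (old->new): [peach rat jay lime]
Total: 8 hits, 5 misses, 1 evictions

Answer: peach rat jay lime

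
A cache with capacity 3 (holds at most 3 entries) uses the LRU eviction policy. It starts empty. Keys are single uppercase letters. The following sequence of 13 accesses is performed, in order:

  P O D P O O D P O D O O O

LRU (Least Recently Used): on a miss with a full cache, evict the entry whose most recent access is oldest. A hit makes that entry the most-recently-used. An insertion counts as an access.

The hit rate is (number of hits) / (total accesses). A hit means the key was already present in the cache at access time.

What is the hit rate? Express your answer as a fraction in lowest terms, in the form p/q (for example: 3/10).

Answer: 10/13

Derivation:
LRU simulation (capacity=3):
  1. access P: MISS. Cache (LRU->MRU): [P]
  2. access O: MISS. Cache (LRU->MRU): [P O]
  3. access D: MISS. Cache (LRU->MRU): [P O D]
  4. access P: HIT. Cache (LRU->MRU): [O D P]
  5. access O: HIT. Cache (LRU->MRU): [D P O]
  6. access O: HIT. Cache (LRU->MRU): [D P O]
  7. access D: HIT. Cache (LRU->MRU): [P O D]
  8. access P: HIT. Cache (LRU->MRU): [O D P]
  9. access O: HIT. Cache (LRU->MRU): [D P O]
  10. access D: HIT. Cache (LRU->MRU): [P O D]
  11. access O: HIT. Cache (LRU->MRU): [P D O]
  12. access O: HIT. Cache (LRU->MRU): [P D O]
  13. access O: HIT. Cache (LRU->MRU): [P D O]
Total: 10 hits, 3 misses, 0 evictions

Hit rate = 10/13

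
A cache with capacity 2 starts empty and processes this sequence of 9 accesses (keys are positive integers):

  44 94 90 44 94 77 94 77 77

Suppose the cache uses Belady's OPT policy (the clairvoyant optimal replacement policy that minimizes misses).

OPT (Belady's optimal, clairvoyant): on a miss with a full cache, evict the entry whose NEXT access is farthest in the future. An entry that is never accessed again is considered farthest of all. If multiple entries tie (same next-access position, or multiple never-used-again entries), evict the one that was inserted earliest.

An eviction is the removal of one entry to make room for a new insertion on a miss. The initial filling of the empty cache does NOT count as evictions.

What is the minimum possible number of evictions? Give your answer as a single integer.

Answer: 3

Derivation:
OPT (Belady) simulation (capacity=2):
  1. access 44: MISS. Cache: [44]
  2. access 94: MISS. Cache: [44 94]
  3. access 90: MISS, evict 94 (next use: step 5). Cache: [44 90]
  4. access 44: HIT. Next use of 44: never. Cache: [44 90]
  5. access 94: MISS, evict 44 (next use: never). Cache: [90 94]
  6. access 77: MISS, evict 90 (next use: never). Cache: [94 77]
  7. access 94: HIT. Next use of 94: never. Cache: [94 77]
  8. access 77: HIT. Next use of 77: step 9. Cache: [94 77]
  9. access 77: HIT. Next use of 77: never. Cache: [94 77]
Total: 4 hits, 5 misses, 3 evictions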